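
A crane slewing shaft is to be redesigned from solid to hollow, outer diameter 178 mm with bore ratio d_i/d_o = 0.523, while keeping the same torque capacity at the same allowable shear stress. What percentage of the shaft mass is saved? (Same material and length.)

Equal τ_max and T ⇒ the solid shaft needs d_s³ = d_o³(1−k⁴), so d_s = 178·(1−0.523⁴)^(1/3) = 173.4 mm.
Area ratio A_h/A_s = d_o²(1−k²)/d_s² = (1−k²)/(1−k⁴)^(2/3) = 0.7651.
Mass saving = 1 − 0.7651 = 23.5 %.

23.5 %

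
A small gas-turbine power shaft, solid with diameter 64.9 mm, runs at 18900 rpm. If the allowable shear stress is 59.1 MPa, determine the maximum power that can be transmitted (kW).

6280 kW

J = πd⁴/32 = π(0.0649)⁴/32 = 1.742×10^-6 m⁴.
T_max = τ_allow·J/r = 5.91×10^7 × 1.742×10^-6 / 0.0324 = 3172 N·m.
ω = 2π·18900/60 = 1979 rad/s, so P_max = T_max·ω = 6.278×10^6 W.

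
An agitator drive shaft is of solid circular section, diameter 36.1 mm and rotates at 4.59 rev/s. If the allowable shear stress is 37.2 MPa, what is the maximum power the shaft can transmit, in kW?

9.91 kW

J = πd⁴/32 = π(0.0361)⁴/32 = 1.667×10^-7 m⁴.
T_max = τ_allow·J/r = 3.72×10^7 × 1.667×10^-7 / 0.0181 = 343.6 N·m.
ω = 2π·4.59 = 28.84 rad/s, so P_max = T_max·ω = 9910 W.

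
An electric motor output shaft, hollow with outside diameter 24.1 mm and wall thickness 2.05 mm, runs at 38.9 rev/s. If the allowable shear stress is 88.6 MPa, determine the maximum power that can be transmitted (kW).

31.3 kW

J = π(d_o⁴ − d_i⁴)/32 = π(0.0241⁴ − 0.0200⁴)/32 = 1.741×10^-8 m⁴.
T_max = τ_allow·J/r = 8.86×10^7 × 1.741×10^-8 / 0.0120 = 128.0 N·m.
ω = 2π·38.9 = 244.4 rad/s, so P_max = T_max·ω = 3.129×10^4 W.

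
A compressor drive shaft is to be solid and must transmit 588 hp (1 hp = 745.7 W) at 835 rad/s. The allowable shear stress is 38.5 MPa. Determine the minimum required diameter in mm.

41.1 mm

ω = 835 rad/s, so T = P/ω = 588×745.7 / 835.0 = 525.1 N·m.
For a solid shaft τ_max = 16T/(πd³), so d = (16T/(π τ_allow))^(1/3) = (16·525.1/(π·3.85×10^7))^(1/3) = 0.04111 m.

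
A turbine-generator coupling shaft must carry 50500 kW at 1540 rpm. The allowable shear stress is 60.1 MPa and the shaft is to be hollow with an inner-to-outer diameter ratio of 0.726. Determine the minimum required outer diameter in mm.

332 mm

ω = 2π·1540/60 = 161.3 rad/s, so T = P/ω = 50500×10³ / 161.3 = 313100 N·m.
For a hollow shaft with d_i/d_o = 0.726: τ_max = 16T/(π d_o³ (1−k⁴)), so d_o = [16T/(π τ_allow (1−k⁴))]^(1/3) = [16·313100/(π·6.01×10^7·0.7222)]^(1/3) = 0.3325 m.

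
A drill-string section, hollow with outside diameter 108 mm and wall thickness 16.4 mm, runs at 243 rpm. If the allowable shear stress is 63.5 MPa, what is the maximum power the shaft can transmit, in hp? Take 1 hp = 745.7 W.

J = π(d_o⁴ − d_i⁴)/32 = π(0.108⁴ − 0.0752⁴)/32 = 1.022×10^-5 m⁴.
T_max = τ_allow·J/r = 6.35×10^7 × 1.022×10^-5 / 0.0540 = 12010 N·m.
ω = 2π·243/60 = 25.45 rad/s, so P_max = T_max·ω = 3.057×10^5 W.

410 hp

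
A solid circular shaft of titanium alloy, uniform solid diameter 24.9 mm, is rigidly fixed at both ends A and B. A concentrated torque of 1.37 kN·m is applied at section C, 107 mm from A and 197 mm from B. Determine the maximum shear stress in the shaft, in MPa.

293 MPa

With uniform GJ and both ends fixed, compatibility θ_AC = θ_CB gives T_A·a = T_B·b, together with T_A + T_B = T₀.
T_A = T₀·b/(a+b) = 1370·197/304.0 = 887.8 N·m; T_B = 482.2 N·m.
τ in each portion: τ_AC = 2.93×10^8 Pa, τ_CB = 1.59×10^8 Pa; maximum is in AC.
τ_max = T_AC·r/J = 887.8·0.0124/3.77×10^-8 = 2.929×10^8 Pa.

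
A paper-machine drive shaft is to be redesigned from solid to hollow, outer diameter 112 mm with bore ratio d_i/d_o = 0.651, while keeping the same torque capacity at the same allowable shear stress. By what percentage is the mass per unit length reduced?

34.3 %

Equal τ_max and T ⇒ the solid shaft needs d_s³ = d_o³(1−k⁴), so d_s = 112·(1−0.651⁴)^(1/3) = 104.8 mm.
Area ratio A_h/A_s = d_o²(1−k²)/d_s² = (1−k²)/(1−k⁴)^(2/3) = 0.6575.
Mass saving = 1 − 0.6575 = 34.3 %.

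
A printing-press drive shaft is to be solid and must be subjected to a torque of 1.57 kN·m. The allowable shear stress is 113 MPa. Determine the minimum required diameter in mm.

41.4 mm

For a solid shaft τ_max = 16T/(πd³), so d = (16T/(π τ_allow))^(1/3) = (16·1570/(π·1.13×10^8))^(1/3) = 0.04136 m.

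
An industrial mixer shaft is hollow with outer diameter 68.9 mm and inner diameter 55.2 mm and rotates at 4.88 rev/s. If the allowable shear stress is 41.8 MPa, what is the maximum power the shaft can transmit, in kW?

48.4 kW

J = π(d_o⁴ − d_i⁴)/32 = π(0.0689⁴ − 0.0552⁴)/32 = 1.301×10^-6 m⁴.
T_max = τ_allow·J/r = 4.18×10^7 × 1.301×10^-6 / 0.0345 = 1579 N·m.
ω = 2π·4.88 = 30.66 rad/s, so P_max = T_max·ω = 4.840×10^4 W.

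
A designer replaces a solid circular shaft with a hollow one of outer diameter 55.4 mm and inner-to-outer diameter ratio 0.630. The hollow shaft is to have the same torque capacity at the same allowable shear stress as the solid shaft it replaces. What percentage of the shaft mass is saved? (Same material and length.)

32.4 %

Equal τ_max and T ⇒ the solid shaft needs d_s³ = d_o³(1−k⁴), so d_s = 55.4·(1−0.630⁴)^(1/3) = 52.32 mm.
Area ratio A_h/A_s = d_o²(1−k²)/d_s² = (1−k²)/(1−k⁴)^(2/3) = 0.6761.
Mass saving = 1 − 0.6761 = 32.4 %.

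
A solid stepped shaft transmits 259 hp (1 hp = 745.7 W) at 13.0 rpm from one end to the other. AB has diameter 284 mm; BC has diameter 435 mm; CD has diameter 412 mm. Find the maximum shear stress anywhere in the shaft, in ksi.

4.57 ksi

ω = 2π·13.0/60 = 1.361 rad/s, so T = P/ω = 259×745.7 / 1.361 = 141900 N·m.
Under the same torque, τ_max = 16T/(πd³) is largest where d is smallest — segment AB (d = 284 mm).
τ_max = 16·141900/(π·(0.284)³) = 3.154×10^7 Pa.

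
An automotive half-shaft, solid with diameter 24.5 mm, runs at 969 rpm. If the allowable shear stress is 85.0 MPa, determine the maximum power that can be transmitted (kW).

24.9 kW

J = πd⁴/32 = π(0.0245)⁴/32 = 3.537×10^-8 m⁴.
T_max = τ_allow·J/r = 8.50×10^7 × 3.537×10^-8 / 0.0123 = 245.4 N·m.
ω = 2π·969/60 = 101.5 rad/s, so P_max = T_max·ω = 2.491×10^4 W.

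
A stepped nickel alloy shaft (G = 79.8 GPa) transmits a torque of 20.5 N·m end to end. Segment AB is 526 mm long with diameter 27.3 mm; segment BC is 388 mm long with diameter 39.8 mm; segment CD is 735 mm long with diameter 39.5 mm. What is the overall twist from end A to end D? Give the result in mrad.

3.67 mrad

J_AB = π(0.0273)⁴/32 = 5.45×10^-8 m⁴; J_BC = π(0.0398)⁴/32 = 2.46×10^-7 m⁴; J_CD = π(0.0395)⁴/32 = 2.39×10^-7 m⁴.
θ = (T/G)·Σ L_i/J_i = (20.50/79.8×10⁹)·(0.526/5.45×10^-8 + 0.388/2.46×10^-7 + 0.735/2.39×10^-7) = 3.673×10^-3 rad.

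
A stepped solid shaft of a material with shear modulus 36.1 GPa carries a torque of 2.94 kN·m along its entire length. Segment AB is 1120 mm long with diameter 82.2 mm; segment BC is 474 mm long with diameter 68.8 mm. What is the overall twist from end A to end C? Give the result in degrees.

2.17°

J_AB = π(0.0822)⁴/32 = 4.48×10^-6 m⁴; J_BC = π(0.0688)⁴/32 = 2.20×10^-6 m⁴.
θ = (T/G)·Σ L_i/J_i = (2940/36.1×10⁹)·(1.12/4.48×10^-6 + 0.474/2.20×10^-6) = 0.03790 rad.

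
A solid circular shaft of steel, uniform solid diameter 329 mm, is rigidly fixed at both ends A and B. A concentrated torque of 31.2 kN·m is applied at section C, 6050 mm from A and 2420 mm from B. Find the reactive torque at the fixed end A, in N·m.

With uniform GJ and both ends fixed, compatibility θ_AC = θ_CB gives T_A·a = T_B·b, together with T_A + T_B = T₀.
T_A = T₀·b/(a+b) = 31200·2420/8470 = 8914 N·m; T_B = 22290 N·m.

8910 N·m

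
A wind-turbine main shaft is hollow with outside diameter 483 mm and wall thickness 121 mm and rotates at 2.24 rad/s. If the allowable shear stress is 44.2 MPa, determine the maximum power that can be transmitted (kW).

J = π(d_o⁴ − d_i⁴)/32 = π(0.483⁴ − 0.241⁴)/32 = 5.012×10^-3 m⁴.
T_max = τ_allow·J/r = 4.42×10^7 × 5.012×10^-3 / 0.241 = 917300 N·m.
ω = 2.24 rad/s, so P_max = T_max·ω = 2.055×10^6 W.

2050 kW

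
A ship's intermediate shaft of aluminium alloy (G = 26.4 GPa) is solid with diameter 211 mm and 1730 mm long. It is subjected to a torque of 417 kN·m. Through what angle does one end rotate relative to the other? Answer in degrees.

J = πd⁴/32 = π(0.211)⁴/32 = 1.946×10^-4 m⁴.
θ = T·L/(G·J) = 417000 × 1.73 / (26.4×10⁹ × 1.946×10^-4) = 0.1404 rad.

8.05°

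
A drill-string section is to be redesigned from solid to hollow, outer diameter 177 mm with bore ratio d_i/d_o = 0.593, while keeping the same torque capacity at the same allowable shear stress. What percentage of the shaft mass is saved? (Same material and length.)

Equal τ_max and T ⇒ the solid shaft needs d_s³ = d_o³(1−k⁴), so d_s = 177·(1−0.593⁴)^(1/3) = 169.4 mm.
Area ratio A_h/A_s = d_o²(1−k²)/d_s² = (1−k²)/(1−k⁴)^(2/3) = 0.7080.
Mass saving = 1 − 0.7080 = 29.2 %.

29.2 %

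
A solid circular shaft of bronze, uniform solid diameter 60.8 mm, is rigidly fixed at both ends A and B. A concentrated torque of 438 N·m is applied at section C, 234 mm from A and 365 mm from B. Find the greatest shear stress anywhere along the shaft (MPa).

6.05 MPa

With uniform GJ and both ends fixed, compatibility θ_AC = θ_CB gives T_A·a = T_B·b, together with T_A + T_B = T₀.
T_A = T₀·b/(a+b) = 438.0·365/599.0 = 266.9 N·m; T_B = 171.1 N·m.
τ in each portion: τ_AC = 6.05×10^6 Pa, τ_CB = 3.88×10^6 Pa; maximum is in AC.
τ_max = T_AC·r/J = 266.9·0.0304/1.34×10^-6 = 6.048×10^6 Pa.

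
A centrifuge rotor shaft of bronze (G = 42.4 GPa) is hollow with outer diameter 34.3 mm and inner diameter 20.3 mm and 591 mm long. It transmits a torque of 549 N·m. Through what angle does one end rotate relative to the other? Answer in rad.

0.0642 rad

J = π(d_o⁴ − d_i⁴)/32 = π(0.0343⁴ − 0.0203⁴)/32 = 1.192×10^-7 m⁴.
θ = T·L/(G·J) = 549.0 × 0.591 / (42.4×10⁹ × 1.192×10^-7) = 0.06419 rad.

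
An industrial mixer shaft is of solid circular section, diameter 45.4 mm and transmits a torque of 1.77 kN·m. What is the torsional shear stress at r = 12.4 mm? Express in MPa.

52.6 MPa

J = πd⁴/32 = π(0.0454)⁴/32 = 4.171×10^-7 m⁴.
Shear stress varies linearly with radius: τ = T·r/J = 1770 × 0.0124 / 4.171×10^-7 = 5.262×10^7 Pa.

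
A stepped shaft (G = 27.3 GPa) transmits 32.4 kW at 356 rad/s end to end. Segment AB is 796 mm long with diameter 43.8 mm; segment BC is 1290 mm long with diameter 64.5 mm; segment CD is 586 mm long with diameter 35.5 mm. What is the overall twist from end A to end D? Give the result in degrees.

ω = 356 rad/s, so T = P/ω = 32.4×10³ / 356.0 = 91.01 N·m.
J_AB = π(0.0438)⁴/32 = 3.61×10^-7 m⁴; J_BC = π(0.0645)⁴/32 = 1.70×10^-6 m⁴; J_CD = π(0.0355)⁴/32 = 1.56×10^-7 m⁴.
θ = (T/G)·Σ L_i/J_i = (91.01/27.3×10⁹)·(0.796/3.61×10^-7 + 1.29/1.70×10^-6 + 0.586/1.56×10^-7) = 0.02240 rad.

1.28°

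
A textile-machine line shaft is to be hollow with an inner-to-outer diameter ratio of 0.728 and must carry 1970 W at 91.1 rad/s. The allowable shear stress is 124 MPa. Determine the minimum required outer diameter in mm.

10.7 mm

ω = 91.1 rad/s, so T = P/ω = 1970 / 91.10 = 21.62 N·m.
For a hollow shaft with d_i/d_o = 0.728: τ_max = 16T/(π d_o³ (1−k⁴)), so d_o = [16T/(π τ_allow (1−k⁴))]^(1/3) = [16·21.62/(π·1.24×10^8·0.7191)]^(1/3) = 0.01073 m.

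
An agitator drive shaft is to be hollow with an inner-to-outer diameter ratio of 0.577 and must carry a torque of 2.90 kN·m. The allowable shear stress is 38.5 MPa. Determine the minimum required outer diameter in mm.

For a hollow shaft with d_i/d_o = 0.577: τ_max = 16T/(π d_o³ (1−k⁴)), so d_o = [16T/(π τ_allow (1−k⁴))]^(1/3) = [16·2900/(π·3.85×10^7·0.8892)]^(1/3) = 0.07556 m.

75.6 mm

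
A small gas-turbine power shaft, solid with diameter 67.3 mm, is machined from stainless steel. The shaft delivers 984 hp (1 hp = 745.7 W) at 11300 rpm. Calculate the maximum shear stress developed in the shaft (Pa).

1.04e7 Pa

ω = 2π·11300/60 = 1183 rad/s, so T = P/ω = 984×745.7 / 1183 = 620.1 N·m.
J = πd⁴/32 = π(0.0673)⁴/32 = 2.014×10^-6 m⁴.
τ_max = T·r/J = 620.1 × 0.0336 / 2.014×10^-6 = 1.036×10^7 Pa.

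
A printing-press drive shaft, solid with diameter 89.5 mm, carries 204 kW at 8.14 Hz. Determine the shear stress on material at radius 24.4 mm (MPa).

ω = 2π·8.14 = 51.15 rad/s, so T = P/ω = 204×10³ / 51.15 = 3989 N·m.
J = πd⁴/32 = π(0.0895)⁴/32 = 6.299×10^-6 m⁴.
Shear stress varies linearly with radius: τ = T·r/J = 3989 × 0.0244 / 6.299×10^-6 = 1.545×10^7 Pa.

15.4 MPa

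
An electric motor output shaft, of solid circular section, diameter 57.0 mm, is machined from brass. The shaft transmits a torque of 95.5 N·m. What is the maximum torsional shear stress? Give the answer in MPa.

2.63 MPa

J = πd⁴/32 = π(0.0570)⁴/32 = 1.036×10^-6 m⁴.
τ_max = T·r/J = 95.50 × 0.0285 / 1.036×10^-6 = 2.626×10^6 Pa.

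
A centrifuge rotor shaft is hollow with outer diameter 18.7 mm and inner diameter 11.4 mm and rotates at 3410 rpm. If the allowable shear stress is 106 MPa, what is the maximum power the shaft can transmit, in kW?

J = π(d_o⁴ − d_i⁴)/32 = π(0.0187⁴ − 0.0114⁴)/32 = 1.035×10^-8 m⁴.
T_max = τ_allow·J/r = 1.06×10^8 × 1.035×10^-8 / 0.00935 = 117.3 N·m.
ω = 2π·3410/60 = 357.1 rad/s, so P_max = T_max·ω = 4.189×10^4 W.

41.9 kW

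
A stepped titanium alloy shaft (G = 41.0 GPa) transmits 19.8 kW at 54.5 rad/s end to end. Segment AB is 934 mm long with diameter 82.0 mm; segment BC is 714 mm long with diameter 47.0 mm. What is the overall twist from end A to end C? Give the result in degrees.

0.864°

ω = 54.5 rad/s, so T = P/ω = 19.8×10³ / 54.50 = 363.3 N·m.
J_AB = π(0.0820)⁴/32 = 4.44×10^-6 m⁴; J_BC = π(0.0470)⁴/32 = 4.79×10^-7 m⁴.
θ = (T/G)·Σ L_i/J_i = (363.3/41.0×10⁹)·(0.934/4.44×10^-6 + 0.714/4.79×10^-7) = 0.01507 rad.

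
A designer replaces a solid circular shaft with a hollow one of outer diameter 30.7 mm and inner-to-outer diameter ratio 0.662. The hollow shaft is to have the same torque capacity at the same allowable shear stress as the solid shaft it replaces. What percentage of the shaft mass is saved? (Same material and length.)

35.2 %

Equal τ_max and T ⇒ the solid shaft needs d_s³ = d_o³(1−k⁴), so d_s = 30.7·(1−0.662⁴)^(1/3) = 28.59 mm.
Area ratio A_h/A_s = d_o²(1−k²)/d_s² = (1−k²)/(1−k⁴)^(2/3) = 0.6476.
Mass saving = 1 − 0.6476 = 35.2 %.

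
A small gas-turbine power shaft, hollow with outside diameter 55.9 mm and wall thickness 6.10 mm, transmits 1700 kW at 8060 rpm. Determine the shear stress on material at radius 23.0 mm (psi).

ω = 2π·8060/60 = 844.0 rad/s, so T = P/ω = 1700×10³ / 844.0 = 2014 N·m.
J = π(d_o⁴ − d_i⁴)/32 = π(0.0559⁴ − 0.0437⁴)/32 = 6.006×10^-7 m⁴.
Shear stress varies linearly with radius: τ = T·r/J = 2014 × 0.0230 / 6.006×10^-7 = 7.713×10^7 Pa.

11200 psi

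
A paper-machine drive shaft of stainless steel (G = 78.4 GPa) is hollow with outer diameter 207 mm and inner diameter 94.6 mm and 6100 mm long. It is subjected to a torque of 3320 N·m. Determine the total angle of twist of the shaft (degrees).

0.0859°

J = π(d_o⁴ − d_i⁴)/32 = π(0.207⁴ − 0.0946⁴)/32 = 1.724×10^-4 m⁴.
θ = T·L/(G·J) = 3320 × 6.10 / (78.4×10⁹ × 1.724×10^-4) = 1.498×10^-3 rad.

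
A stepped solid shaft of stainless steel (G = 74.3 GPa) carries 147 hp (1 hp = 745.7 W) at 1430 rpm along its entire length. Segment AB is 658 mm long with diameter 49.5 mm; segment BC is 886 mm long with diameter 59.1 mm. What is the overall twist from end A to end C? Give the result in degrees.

ω = 2π·1430/60 = 149.7 rad/s, so T = P/ω = 147×745.7 / 149.7 = 732.0 N·m.
J_AB = π(0.0495)⁴/32 = 5.89×10^-7 m⁴; J_BC = π(0.0591)⁴/32 = 1.20×10^-6 m⁴.
θ = (T/G)·Σ L_i/J_i = (732.0/74.3×10⁹)·(0.658/5.89×10^-7 + 0.886/1.20×10^-6) = 0.01829 rad.

1.05°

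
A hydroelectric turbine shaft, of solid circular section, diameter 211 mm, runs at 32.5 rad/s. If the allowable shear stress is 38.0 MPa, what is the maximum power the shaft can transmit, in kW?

2280 kW

J = πd⁴/32 = π(0.211)⁴/32 = 1.946×10^-4 m⁴.
T_max = τ_allow·J/r = 3.80×10^7 × 1.946×10^-4 / 0.105 = 70090 N·m.
ω = 32.5 rad/s, so P_max = T_max·ω = 2.278×10^6 W.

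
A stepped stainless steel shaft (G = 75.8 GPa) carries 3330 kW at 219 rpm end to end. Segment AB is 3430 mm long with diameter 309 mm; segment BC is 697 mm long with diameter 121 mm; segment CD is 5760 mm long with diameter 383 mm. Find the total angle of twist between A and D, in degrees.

ω = 2π·219/60 = 22.93 rad/s, so T = P/ω = 3330×10³ / 22.93 = 145200 N·m.
J_AB = π(0.309)⁴/32 = 8.95×10^-4 m⁴; J_BC = π(0.121)⁴/32 = 2.10×10^-5 m⁴; J_CD = π(0.383)⁴/32 = 2.11×10^-3 m⁴.
θ = (T/G)·Σ L_i/J_i = (145200/75.8×10⁹)·(3.43/8.95×10^-4 + 0.697/2.10×10^-5 + 5.76/2.11×10^-3) = 0.07601 rad.

4.35°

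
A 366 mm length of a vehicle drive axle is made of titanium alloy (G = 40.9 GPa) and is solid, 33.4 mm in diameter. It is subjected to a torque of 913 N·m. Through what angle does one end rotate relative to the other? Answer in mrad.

J = πd⁴/32 = π(0.0334)⁴/32 = 1.222×10^-7 m⁴.
θ = T·L/(G·J) = 913.0 × 0.366 / (40.9×10⁹ × 1.222×10^-7) = 0.06687 rad.

66.9 mrad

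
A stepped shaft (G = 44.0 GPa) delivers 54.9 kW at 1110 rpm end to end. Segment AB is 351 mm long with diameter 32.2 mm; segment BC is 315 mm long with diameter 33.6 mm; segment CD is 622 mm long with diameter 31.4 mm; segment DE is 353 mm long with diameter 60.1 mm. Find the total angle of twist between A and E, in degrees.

ω = 2π·1110/60 = 116.2 rad/s, so T = P/ω = 54.9×10³ / 116.2 = 472.3 N·m.
J_AB = π(0.0322)⁴/32 = 1.06×10^-7 m⁴; J_BC = π(0.0336)⁴/32 = 1.25×10^-7 m⁴; J_CD = π(0.0314)⁴/32 = 9.54×10^-8 m⁴; J_DE = π(0.0601)⁴/32 = 1.28×10^-6 m⁴.
θ = (T/G)·Σ L_i/J_i = (472.3/44.0×10⁹)·(0.351/1.06×10^-7 + 0.315/1.25×10^-7 + 0.622/9.54×10^-8 + 0.353/1.28×10^-6) = 0.1356 rad.

7.77°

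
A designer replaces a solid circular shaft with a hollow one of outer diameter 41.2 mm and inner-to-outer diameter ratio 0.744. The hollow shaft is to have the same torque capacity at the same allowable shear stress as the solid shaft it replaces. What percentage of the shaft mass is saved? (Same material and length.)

43.0 %

Equal τ_max and T ⇒ the solid shaft needs d_s³ = d_o³(1−k⁴), so d_s = 41.2·(1−0.744⁴)^(1/3) = 36.47 mm.
Area ratio A_h/A_s = d_o²(1−k²)/d_s² = (1−k²)/(1−k⁴)^(2/3) = 0.5698.
Mass saving = 1 − 0.5698 = 43.0 %.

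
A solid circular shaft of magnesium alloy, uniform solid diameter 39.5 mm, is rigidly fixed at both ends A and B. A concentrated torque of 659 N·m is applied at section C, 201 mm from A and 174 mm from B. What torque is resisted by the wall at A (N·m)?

306 N·m

With uniform GJ and both ends fixed, compatibility θ_AC = θ_CB gives T_A·a = T_B·b, together with T_A + T_B = T₀.
T_A = T₀·b/(a+b) = 659.0·174/375.0 = 305.8 N·m; T_B = 353.2 N·m.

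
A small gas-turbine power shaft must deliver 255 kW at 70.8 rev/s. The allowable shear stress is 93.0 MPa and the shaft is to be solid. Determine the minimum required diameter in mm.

ω = 2π·70.8 = 444.8 rad/s, so T = P/ω = 255×10³ / 444.8 = 573.2 N·m.
For a solid shaft τ_max = 16T/(πd³), so d = (16T/(π τ_allow))^(1/3) = (16·573.2/(π·9.30×10^7))^(1/3) = 0.03155 m.

31.5 mm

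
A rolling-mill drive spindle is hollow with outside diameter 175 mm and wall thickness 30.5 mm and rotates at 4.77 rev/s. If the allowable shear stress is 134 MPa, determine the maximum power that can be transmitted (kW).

J = π(d_o⁴ − d_i⁴)/32 = π(0.175⁴ − 0.114⁴)/32 = 7.550×10^-5 m⁴.
T_max = τ_allow·J/r = 1.34×10^8 × 7.550×10^-5 / 0.0875 = 115600 N·m.
ω = 2π·4.77 = 29.97 rad/s, so P_max = T_max·ω = 3.465×10^6 W.

3470 kW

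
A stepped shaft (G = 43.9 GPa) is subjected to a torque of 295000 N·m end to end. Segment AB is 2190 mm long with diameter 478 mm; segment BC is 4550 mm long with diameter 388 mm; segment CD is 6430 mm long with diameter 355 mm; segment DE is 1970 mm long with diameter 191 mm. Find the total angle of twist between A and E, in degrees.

8.34°

J_AB = π(0.478)⁴/32 = 5.13×10^-3 m⁴; J_BC = π(0.388)⁴/32 = 2.22×10^-3 m⁴; J_CD = π(0.355)⁴/32 = 1.56×10^-3 m⁴; J_DE = π(0.191)⁴/32 = 1.31×10^-4 m⁴.
θ = (T/G)·Σ L_i/J_i = (295000/43.9×10⁹)·(2.19/5.13×10^-3 + 4.55/2.22×10^-3 + 6.43/1.56×10^-3 + 1.97/1.31×10^-4) = 0.1456 rad.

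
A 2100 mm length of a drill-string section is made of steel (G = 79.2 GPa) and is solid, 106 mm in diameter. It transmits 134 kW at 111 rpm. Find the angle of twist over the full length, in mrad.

ω = 2π·111/60 = 11.62 rad/s, so T = P/ω = 134×10³ / 11.62 = 11530 N·m.
J = πd⁴/32 = π(0.106)⁴/32 = 1.239×10^-5 m⁴.
θ = T·L/(G·J) = 11530 × 2.10 / (79.2×10⁹ × 1.239×10^-5) = 0.02466 rad.

24.7 mrad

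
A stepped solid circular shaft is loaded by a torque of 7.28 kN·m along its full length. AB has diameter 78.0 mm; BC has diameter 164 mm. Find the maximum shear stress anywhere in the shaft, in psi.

Under the same torque, τ_max = 16T/(πd³) is largest where d is smallest — segment AB (d = 78.0 mm).
τ_max = 16·7280/(π·(0.0780)³) = 7.813×10^7 Pa.

11300 psi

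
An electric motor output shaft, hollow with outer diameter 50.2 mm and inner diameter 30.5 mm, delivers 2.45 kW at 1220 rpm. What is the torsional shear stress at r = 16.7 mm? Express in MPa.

ω = 2π·1220/60 = 127.8 rad/s, so T = P/ω = 2.45×10³ / 127.8 = 19.18 N·m.
J = π(d_o⁴ − d_i⁴)/32 = π(0.0502⁴ − 0.0305⁴)/32 = 5.385×10^-7 m⁴.
Shear stress varies linearly with radius: τ = T·r/J = 19.18 × 0.0167 / 5.385×10^-7 = 5.947×10^5 Pa.

0.595 MPa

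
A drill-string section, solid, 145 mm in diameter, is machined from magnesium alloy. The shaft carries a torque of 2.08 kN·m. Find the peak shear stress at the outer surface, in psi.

504 psi

J = πd⁴/32 = π(0.145)⁴/32 = 4.340×10^-5 m⁴.
τ_max = T·r/J = 2080 × 0.0725 / 4.340×10^-5 = 3.475×10^6 Pa.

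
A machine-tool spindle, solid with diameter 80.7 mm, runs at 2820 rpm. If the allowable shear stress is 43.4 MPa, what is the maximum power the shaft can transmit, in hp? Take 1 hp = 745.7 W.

J = πd⁴/32 = π(0.0807)⁴/32 = 4.164×10^-6 m⁴.
T_max = τ_allow·J/r = 4.34×10^7 × 4.164×10^-6 / 0.0404 = 4479 N·m.
ω = 2π·2820/60 = 295.3 rad/s, so P_max = T_max·ω = 1.323×10^6 W.

1770 hp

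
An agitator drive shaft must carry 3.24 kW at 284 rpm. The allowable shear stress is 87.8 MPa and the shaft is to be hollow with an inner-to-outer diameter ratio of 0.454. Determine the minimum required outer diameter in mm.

18.8 mm

ω = 2π·284/60 = 29.74 rad/s, so T = P/ω = 3.24×10³ / 29.74 = 108.9 N·m.
For a hollow shaft with d_i/d_o = 0.454: τ_max = 16T/(π d_o³ (1−k⁴)), so d_o = [16T/(π τ_allow (1−k⁴))]^(1/3) = [16·108.9/(π·8.78×10^7·0.9575)]^(1/3) = 0.01876 m.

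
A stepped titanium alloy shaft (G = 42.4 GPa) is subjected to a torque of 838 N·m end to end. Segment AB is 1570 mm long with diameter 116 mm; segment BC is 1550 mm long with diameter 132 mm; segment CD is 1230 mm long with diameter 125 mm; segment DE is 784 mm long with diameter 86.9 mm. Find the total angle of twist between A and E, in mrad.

J_AB = π(0.116)⁴/32 = 1.78×10^-5 m⁴; J_BC = π(0.132)⁴/32 = 2.98×10^-5 m⁴; J_CD = π(0.125)⁴/32 = 2.40×10^-5 m⁴; J_DE = π(0.0869)⁴/32 = 5.60×10^-6 m⁴.
θ = (T/G)·Σ L_i/J_i = (838.0/42.4×10⁹)·(1.57/1.78×10^-5 + 1.55/2.98×10^-5 + 1.23/2.40×10^-5 + 0.784/5.60×10^-6) = 6.555×10^-3 rad.

6.56 mrad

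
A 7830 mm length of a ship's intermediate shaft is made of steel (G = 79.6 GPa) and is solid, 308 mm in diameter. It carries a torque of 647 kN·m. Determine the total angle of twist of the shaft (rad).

J = πd⁴/32 = π(0.308)⁴/32 = 8.835×10^-4 m⁴.
θ = T·L/(G·J) = 647000 × 7.83 / (79.6×10⁹ × 8.835×10^-4) = 0.07204 rad.

0.0720 rad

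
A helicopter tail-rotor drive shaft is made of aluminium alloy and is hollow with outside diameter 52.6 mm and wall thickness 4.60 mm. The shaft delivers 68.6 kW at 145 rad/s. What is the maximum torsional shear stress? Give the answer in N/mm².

ω = 145 rad/s, so T = P/ω = 68.6×10³ / 145.0 = 473.1 N·m.
J = π(d_o⁴ − d_i⁴)/32 = π(0.0526⁴ − 0.0434⁴)/32 = 4.032×10^-7 m⁴.
τ_max = T·r/J = 473.1 × 0.0263 / 4.032×10^-7 = 3.086×10^7 Pa.

30.9 N/mm²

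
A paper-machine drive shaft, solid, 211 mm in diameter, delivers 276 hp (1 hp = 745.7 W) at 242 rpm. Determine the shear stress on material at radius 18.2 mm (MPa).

ω = 2π·242/60 = 25.34 rad/s, so T = P/ω = 276×745.7 / 25.34 = 8121 N·m.
J = πd⁴/32 = π(0.211)⁴/32 = 1.946×10^-4 m⁴.
Shear stress varies linearly with radius: τ = T·r/J = 8121 × 0.0182 / 1.946×10^-4 = 7.596×10^5 Pa.

0.760 MPa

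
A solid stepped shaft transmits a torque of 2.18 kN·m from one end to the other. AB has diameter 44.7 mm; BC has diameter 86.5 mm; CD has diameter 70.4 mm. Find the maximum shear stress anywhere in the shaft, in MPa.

124 MPa

Under the same torque, τ_max = 16T/(πd³) is largest where d is smallest — segment AB (d = 44.7 mm).
τ_max = 16·2180/(π·(0.0447)³) = 1.243×10^8 Pa.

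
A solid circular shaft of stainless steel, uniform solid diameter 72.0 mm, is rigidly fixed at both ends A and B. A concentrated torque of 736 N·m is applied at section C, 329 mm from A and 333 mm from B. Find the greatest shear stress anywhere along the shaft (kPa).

5050 kPa

With uniform GJ and both ends fixed, compatibility θ_AC = θ_CB gives T_A·a = T_B·b, together with T_A + T_B = T₀.
T_A = T₀·b/(a+b) = 736.0·333/662.0 = 370.2 N·m; T_B = 365.8 N·m.
τ in each portion: τ_AC = 5.05×10^6 Pa, τ_CB = 4.99×10^6 Pa; maximum is in AC.
τ_max = T_AC·r/J = 370.2·0.0360/2.64×10^-6 = 5.052×10^6 Pa.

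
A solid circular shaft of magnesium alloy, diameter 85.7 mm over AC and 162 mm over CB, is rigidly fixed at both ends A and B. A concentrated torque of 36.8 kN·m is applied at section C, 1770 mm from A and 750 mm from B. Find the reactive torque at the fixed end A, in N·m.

1180 N·m

Compatibility: T_A·a/J_AC = T_B·b/J_CB with T_A + T_B = T₀.
J_AC = 5.30×10^-6 m⁴, J_CB = 6.76×10^-5 m⁴, so T_A = T₀·(J_AC/a)/((J_AC/a)+(J_CB/b)) = 1182 N·m, T_B = 35620 N·m.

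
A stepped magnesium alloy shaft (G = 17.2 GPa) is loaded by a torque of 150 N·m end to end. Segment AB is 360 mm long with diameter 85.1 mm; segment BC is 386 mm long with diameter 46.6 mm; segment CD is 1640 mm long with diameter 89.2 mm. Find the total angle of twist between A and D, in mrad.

10.2 mrad

J_AB = π(0.0851)⁴/32 = 5.15×10^-6 m⁴; J_BC = π(0.0466)⁴/32 = 4.63×10^-7 m⁴; J_CD = π(0.0892)⁴/32 = 6.22×10^-6 m⁴.
θ = (T/G)·Σ L_i/J_i = (150.0/17.2×10⁹)·(0.360/5.15×10^-6 + 0.386/4.63×10^-7 + 1.64/6.22×10^-6) = 0.01018 rad.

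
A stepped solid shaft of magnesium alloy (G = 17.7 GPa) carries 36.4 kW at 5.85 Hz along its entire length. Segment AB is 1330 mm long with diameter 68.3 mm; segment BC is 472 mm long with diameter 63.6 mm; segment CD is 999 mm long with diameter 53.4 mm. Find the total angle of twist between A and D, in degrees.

6.95°

ω = 2π·5.85 = 36.76 rad/s, so T = P/ω = 36.4×10³ / 36.76 = 990.3 N·m.
J_AB = π(0.0683)⁴/32 = 2.14×10^-6 m⁴; J_BC = π(0.0636)⁴/32 = 1.61×10^-6 m⁴; J_CD = π(0.0534)⁴/32 = 7.98×10^-7 m⁴.
θ = (T/G)·Σ L_i/J_i = (990.3/17.7×10⁹)·(1.33/2.14×10^-6 + 0.472/1.61×10^-6 + 0.999/7.98×10^-7) = 0.1213 rad.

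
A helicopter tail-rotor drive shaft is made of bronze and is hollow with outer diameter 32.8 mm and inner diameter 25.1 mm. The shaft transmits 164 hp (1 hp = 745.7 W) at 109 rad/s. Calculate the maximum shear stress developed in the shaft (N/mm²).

246 N/mm²

ω = 109 rad/s, so T = P/ω = 164×745.7 / 109.0 = 1122 N·m.
J = π(d_o⁴ − d_i⁴)/32 = π(0.0328⁴ − 0.0251⁴)/32 = 7.466×10^-8 m⁴.
τ_max = T·r/J = 1122 × 0.0164 / 7.466×10^-8 = 2.464×10^8 Pa.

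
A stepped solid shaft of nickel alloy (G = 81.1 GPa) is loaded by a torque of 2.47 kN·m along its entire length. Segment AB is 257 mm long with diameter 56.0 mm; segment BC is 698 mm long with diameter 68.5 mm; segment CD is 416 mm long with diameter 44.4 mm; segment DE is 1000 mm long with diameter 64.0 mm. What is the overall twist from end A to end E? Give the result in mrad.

J_AB = π(0.0560)⁴/32 = 9.65×10^-7 m⁴; J_BC = π(0.0685)⁴/32 = 2.16×10^-6 m⁴; J_CD = π(0.0444)⁴/32 = 3.82×10^-7 m⁴; J_DE = π(0.0640)⁴/32 = 1.65×10^-6 m⁴.
θ = (T/G)·Σ L_i/J_i = (2470/81.1×10⁹)·(0.257/9.65×10^-7 + 0.698/2.16×10^-6 + 0.416/3.82×10^-7 + 1.00/1.65×10^-6) = 0.06964 rad.

69.6 mrad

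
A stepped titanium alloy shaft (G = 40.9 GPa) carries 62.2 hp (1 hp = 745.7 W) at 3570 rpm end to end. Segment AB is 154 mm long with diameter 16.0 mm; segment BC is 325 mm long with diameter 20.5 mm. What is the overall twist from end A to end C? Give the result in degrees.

7.42°

ω = 2π·3570/60 = 373.8 rad/s, so T = P/ω = 62.2×745.7 / 373.8 = 124.1 N·m.
J_AB = π(0.0160)⁴/32 = 6.43×10^-9 m⁴; J_BC = π(0.0205)⁴/32 = 1.73×10^-8 m⁴.
θ = (T/G)·Σ L_i/J_i = (124.1/40.9×10⁹)·(0.154/6.43×10^-9 + 0.325/1.73×10^-8) = 0.1295 rad.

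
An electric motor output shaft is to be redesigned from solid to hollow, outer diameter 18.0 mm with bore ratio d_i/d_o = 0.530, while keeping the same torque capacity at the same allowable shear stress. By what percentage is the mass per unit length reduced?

24.0 %

Equal τ_max and T ⇒ the solid shaft needs d_s³ = d_o³(1−k⁴), so d_s = 18.0·(1−0.530⁴)^(1/3) = 17.51 mm.
Area ratio A_h/A_s = d_o²(1−k²)/d_s² = (1−k²)/(1−k⁴)^(2/3) = 0.7596.
Mass saving = 1 − 0.7596 = 24.0 %.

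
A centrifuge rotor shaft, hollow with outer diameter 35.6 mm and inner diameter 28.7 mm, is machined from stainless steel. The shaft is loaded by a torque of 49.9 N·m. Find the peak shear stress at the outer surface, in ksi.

1.41 ksi

J = π(d_o⁴ − d_i⁴)/32 = π(0.0356⁴ − 0.0287⁴)/32 = 9.108×10^-8 m⁴.
τ_max = T·r/J = 49.90 × 0.0178 / 9.108×10^-8 = 9.752×10^6 Pa.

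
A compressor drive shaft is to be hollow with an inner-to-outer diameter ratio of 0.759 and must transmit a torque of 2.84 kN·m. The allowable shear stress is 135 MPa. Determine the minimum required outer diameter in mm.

54.3 mm

For a hollow shaft with d_i/d_o = 0.759: τ_max = 16T/(π d_o³ (1−k⁴)), so d_o = [16T/(π τ_allow (1−k⁴))]^(1/3) = [16·2840/(π·1.35×10^8·0.6681)]^(1/3) = 0.05433 m.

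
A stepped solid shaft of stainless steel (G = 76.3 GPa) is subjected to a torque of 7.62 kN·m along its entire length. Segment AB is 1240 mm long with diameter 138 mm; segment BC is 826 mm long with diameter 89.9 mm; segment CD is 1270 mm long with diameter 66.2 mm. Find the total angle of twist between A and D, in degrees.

4.79°

J_AB = π(0.138)⁴/32 = 3.56×10^-5 m⁴; J_BC = π(0.0899)⁴/32 = 6.41×10^-6 m⁴; J_CD = π(0.0662)⁴/32 = 1.89×10^-6 m⁴.
θ = (T/G)·Σ L_i/J_i = (7620/76.3×10⁹)·(1.24/3.56×10^-5 + 0.826/6.41×10^-6 + 1.27/1.89×10^-6) = 0.08361 rad.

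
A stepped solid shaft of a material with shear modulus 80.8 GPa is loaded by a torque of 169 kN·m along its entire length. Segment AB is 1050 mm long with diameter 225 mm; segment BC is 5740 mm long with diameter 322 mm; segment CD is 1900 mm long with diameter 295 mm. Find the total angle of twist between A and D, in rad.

0.0254 rad

J_AB = π(0.225)⁴/32 = 2.52×10^-4 m⁴; J_BC = π(0.322)⁴/32 = 1.06×10^-3 m⁴; J_CD = π(0.295)⁴/32 = 7.44×10^-4 m⁴.
θ = (T/G)·Σ L_i/J_i = (169000/80.8×10⁹)·(1.05/2.52×10^-4 + 5.74/1.06×10^-3 + 1.90/7.44×10^-4) = 0.02545 rad.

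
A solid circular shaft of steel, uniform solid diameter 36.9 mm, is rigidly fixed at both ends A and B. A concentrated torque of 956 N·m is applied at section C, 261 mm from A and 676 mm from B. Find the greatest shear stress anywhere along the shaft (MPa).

69.9 MPa

With uniform GJ and both ends fixed, compatibility θ_AC = θ_CB gives T_A·a = T_B·b, together with T_A + T_B = T₀.
T_A = T₀·b/(a+b) = 956.0·676/937.0 = 689.7 N·m; T_B = 266.3 N·m.
τ in each portion: τ_AC = 6.99×10^7 Pa, τ_CB = 2.70×10^7 Pa; maximum is in AC.
τ_max = T_AC·r/J = 689.7·0.0184/1.82×10^-7 = 6.991×10^7 Pa.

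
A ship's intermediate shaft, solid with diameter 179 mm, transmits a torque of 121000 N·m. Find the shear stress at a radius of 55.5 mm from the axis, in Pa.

6.66e7 Pa

J = πd⁴/32 = π(0.179)⁴/32 = 1.008×10^-4 m⁴.
Shear stress varies linearly with radius: τ = T·r/J = 121000 × 0.0555 / 1.008×10^-4 = 6.663×10^7 Pa.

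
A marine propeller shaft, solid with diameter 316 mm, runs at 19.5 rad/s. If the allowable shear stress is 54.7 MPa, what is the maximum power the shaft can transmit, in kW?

J = πd⁴/32 = π(0.316)⁴/32 = 9.789×10^-4 m⁴.
T_max = τ_allow·J/r = 5.47×10^7 × 9.789×10^-4 / 0.158 = 338900 N·m.
ω = 19.5 rad/s, so P_max = T_max·ω = 6.609×10^6 W.

6610 kW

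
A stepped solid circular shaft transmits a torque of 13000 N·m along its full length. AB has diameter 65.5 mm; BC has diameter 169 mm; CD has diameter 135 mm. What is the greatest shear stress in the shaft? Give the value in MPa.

236 MPa

Under the same torque, τ_max = 16T/(πd³) is largest where d is smallest — segment AB (d = 65.5 mm).
τ_max = 16·13000/(π·(0.0655)³) = 2.356×10^8 Pa.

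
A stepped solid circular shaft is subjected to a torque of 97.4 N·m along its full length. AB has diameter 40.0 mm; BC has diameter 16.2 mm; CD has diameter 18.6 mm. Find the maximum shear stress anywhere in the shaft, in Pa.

Under the same torque, τ_max = 16T/(πd³) is largest where d is smallest — segment BC (d = 16.2 mm).
τ_max = 16·97.40/(π·(0.0162)³) = 1.167×10^8 Pa.

1.17e8 Pa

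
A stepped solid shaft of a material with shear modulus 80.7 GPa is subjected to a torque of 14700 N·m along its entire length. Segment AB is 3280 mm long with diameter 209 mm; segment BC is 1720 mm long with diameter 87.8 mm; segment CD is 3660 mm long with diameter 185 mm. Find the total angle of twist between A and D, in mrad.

62.7 mrad

J_AB = π(0.209)⁴/32 = 1.87×10^-4 m⁴; J_BC = π(0.0878)⁴/32 = 5.83×10^-6 m⁴; J_CD = π(0.185)⁴/32 = 1.15×10^-4 m⁴.
θ = (T/G)·Σ L_i/J_i = (14700/80.7×10⁹)·(3.28/1.87×10^-4 + 1.72/5.83×10^-6 + 3.66/1.15×10^-4) = 0.06269 rad.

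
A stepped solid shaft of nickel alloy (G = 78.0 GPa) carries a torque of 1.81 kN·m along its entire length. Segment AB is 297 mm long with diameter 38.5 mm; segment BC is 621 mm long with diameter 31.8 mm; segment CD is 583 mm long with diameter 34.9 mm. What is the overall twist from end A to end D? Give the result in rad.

J_AB = π(0.0385)⁴/32 = 2.16×10^-7 m⁴; J_BC = π(0.0318)⁴/32 = 1.00×10^-7 m⁴; J_CD = π(0.0349)⁴/32 = 1.46×10^-7 m⁴.
θ = (T/G)·Σ L_i/J_i = (1810/78.0×10⁹)·(0.297/2.16×10^-7 + 0.621/1.00×10^-7 + 0.583/1.46×10^-7) = 0.2684 rad.

0.268 rad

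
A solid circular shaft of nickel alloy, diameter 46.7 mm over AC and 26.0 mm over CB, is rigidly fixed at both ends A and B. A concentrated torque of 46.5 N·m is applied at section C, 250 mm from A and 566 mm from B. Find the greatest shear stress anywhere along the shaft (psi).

Compatibility: T_A·a/J_AC = T_B·b/J_CB with T_A + T_B = T₀.
J_AC = 4.67×10^-7 m⁴, J_CB = 4.49×10^-8 m⁴, so T_A = T₀·(J_AC/a)/((J_AC/a)+(J_CB/b)) = 44.61 N·m, T_B = 1.893 N·m.
τ in each portion: τ_AC = 2.23×10^6 Pa, τ_CB = 5.49×10^5 Pa; maximum is in AC.
τ_max = T_AC·r/J = 44.61·0.0234/4.67×10^-7 = 2.231×10^6 Pa.

324 psi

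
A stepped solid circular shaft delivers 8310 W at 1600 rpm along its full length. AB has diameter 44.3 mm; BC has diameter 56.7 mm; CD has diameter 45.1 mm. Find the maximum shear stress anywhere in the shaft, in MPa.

ω = 2π·1600/60 = 167.6 rad/s, so T = P/ω = 8310 / 167.6 = 49.60 N·m.
Under the same torque, τ_max = 16T/(πd³) is largest where d is smallest — segment AB (d = 44.3 mm).
τ_max = 16·49.60/(π·(0.0443)³) = 2.905×10^6 Pa.

2.91 MPa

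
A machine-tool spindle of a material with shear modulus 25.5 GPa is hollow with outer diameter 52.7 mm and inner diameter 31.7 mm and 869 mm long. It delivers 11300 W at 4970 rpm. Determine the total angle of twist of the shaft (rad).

ω = 2π·4970/60 = 520.5 rad/s, so T = P/ω = 11300 / 520.5 = 21.71 N·m.
J = π(d_o⁴ − d_i⁴)/32 = π(0.0527⁴ − 0.0317⁴)/32 = 6.581×10^-7 m⁴.
θ = T·L/(G·J) = 21.71 × 0.869 / (25.5×10⁹ × 6.581×10^-7) = 1.124×10^-3 rad.

0.00112 rad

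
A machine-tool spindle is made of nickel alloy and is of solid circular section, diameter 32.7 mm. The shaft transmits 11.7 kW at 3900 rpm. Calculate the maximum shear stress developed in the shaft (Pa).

ω = 2π·3900/60 = 408.4 rad/s, so T = P/ω = 11.7×10³ / 408.4 = 28.65 N·m.
J = πd⁴/32 = π(0.0327)⁴/32 = 1.123×10^-7 m⁴.
τ_max = T·r/J = 28.65 × 0.0163 / 1.123×10^-7 = 4.173×10^6 Pa.

4.17e6 Pa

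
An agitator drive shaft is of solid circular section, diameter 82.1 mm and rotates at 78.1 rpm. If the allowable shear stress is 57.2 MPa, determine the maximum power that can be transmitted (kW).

J = πd⁴/32 = π(0.0821)⁴/32 = 4.460×10^-6 m⁴.
T_max = τ_allow·J/r = 5.72×10^7 × 4.460×10^-6 / 0.0410 = 6215 N·m.
ω = 2π·78.1/60 = 8.179 rad/s, so P_max = T_max·ω = 5.083×10^4 W.

50.8 kW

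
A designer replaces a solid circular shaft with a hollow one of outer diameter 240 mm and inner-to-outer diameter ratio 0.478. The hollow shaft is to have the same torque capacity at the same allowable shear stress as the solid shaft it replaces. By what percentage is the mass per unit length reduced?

20.0 %

Equal τ_max and T ⇒ the solid shaft needs d_s³ = d_o³(1−k⁴), so d_s = 240·(1−0.478⁴)^(1/3) = 235.7 mm.
Area ratio A_h/A_s = d_o²(1−k²)/d_s² = (1−k²)/(1−k⁴)^(2/3) = 0.7996.
Mass saving = 1 − 0.7996 = 20.0 %.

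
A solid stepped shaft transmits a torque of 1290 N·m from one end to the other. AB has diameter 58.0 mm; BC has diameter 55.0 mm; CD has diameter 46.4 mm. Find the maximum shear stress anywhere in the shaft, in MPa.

Under the same torque, τ_max = 16T/(πd³) is largest where d is smallest — segment CD (d = 46.4 mm).
τ_max = 16·1290/(π·(0.0464)³) = 6.577×10^7 Pa.

65.8 MPa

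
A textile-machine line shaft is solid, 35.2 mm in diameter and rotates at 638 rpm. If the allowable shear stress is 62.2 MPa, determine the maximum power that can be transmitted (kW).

35.6 kW

J = πd⁴/32 = π(0.0352)⁴/32 = 1.507×10^-7 m⁴.
T_max = τ_allow·J/r = 6.22×10^7 × 1.507×10^-7 / 0.0176 = 532.7 N·m.
ω = 2π·638/60 = 66.81 rad/s, so P_max = T_max·ω = 3.559×10^4 W.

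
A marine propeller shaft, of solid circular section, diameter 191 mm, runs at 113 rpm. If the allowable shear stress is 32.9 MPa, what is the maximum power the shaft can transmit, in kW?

533 kW

J = πd⁴/32 = π(0.191)⁴/32 = 1.307×10^-4 m⁴.
T_max = τ_allow·J/r = 3.29×10^7 × 1.307×10^-4 / 0.0955 = 45010 N·m.
ω = 2π·113/60 = 11.83 rad/s, so P_max = T_max·ω = 5.326×10^5 W.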